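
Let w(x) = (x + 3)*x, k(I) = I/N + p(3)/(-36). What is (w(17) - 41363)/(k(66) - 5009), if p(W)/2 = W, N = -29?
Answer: 7138002/871991 ≈ 8.1859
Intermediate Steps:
p(W) = 2*W
k(I) = -⅙ - I/29 (k(I) = I/(-29) + (2*3)/(-36) = I*(-1/29) + 6*(-1/36) = -I/29 - ⅙ = -⅙ - I/29)
w(x) = x*(3 + x) (w(x) = (3 + x)*x = x*(3 + x))
(w(17) - 41363)/(k(66) - 5009) = (17*(3 + 17) - 41363)/((-⅙ - 1/29*66) - 5009) = (17*20 - 41363)/((-⅙ - 66/29) - 5009) = (340 - 41363)/(-425/174 - 5009) = -41023/(-871991/174) = -41023*(-174/871991) = 7138002/871991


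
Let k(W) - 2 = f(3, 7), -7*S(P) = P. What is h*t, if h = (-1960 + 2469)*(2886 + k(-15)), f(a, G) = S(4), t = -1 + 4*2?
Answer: 10287908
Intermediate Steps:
S(P) = -P/7
t = 7 (t = -1 + 8 = 7)
f(a, G) = -4/7 (f(a, G) = -1/7*4 = -4/7)
k(W) = 10/7 (k(W) = 2 - 4/7 = 10/7)
h = 10287908/7 (h = (-1960 + 2469)*(2886 + 10/7) = 509*(20212/7) = 10287908/7 ≈ 1.4697e+6)
h*t = (10287908/7)*7 = 10287908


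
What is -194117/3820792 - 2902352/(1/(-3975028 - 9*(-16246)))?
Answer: 42458803159665424059/3820792 ≈ 1.1113e+13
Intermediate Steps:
-194117/3820792 - 2902352/(1/(-3975028 - 9*(-16246))) = -194117*1/3820792 - 2902352/(1/(-3975028 + 146214)) = -194117/3820792 - 2902352/(1/(-3828814)) = -194117/3820792 - 2902352/(-1/3828814) = -194117/3820792 - 2902352*(-3828814) = -194117/3820792 + 11112565970528 = 42458803159665424059/3820792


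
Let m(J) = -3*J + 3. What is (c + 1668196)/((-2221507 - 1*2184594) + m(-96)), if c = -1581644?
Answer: -43276/2202905 ≈ -0.019645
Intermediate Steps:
m(J) = 3 - 3*J
(c + 1668196)/((-2221507 - 1*2184594) + m(-96)) = (-1581644 + 1668196)/((-2221507 - 1*2184594) + (3 - 3*(-96))) = 86552/((-2221507 - 2184594) + (3 + 288)) = 86552/(-4406101 + 291) = 86552/(-4405810) = 86552*(-1/4405810) = -43276/2202905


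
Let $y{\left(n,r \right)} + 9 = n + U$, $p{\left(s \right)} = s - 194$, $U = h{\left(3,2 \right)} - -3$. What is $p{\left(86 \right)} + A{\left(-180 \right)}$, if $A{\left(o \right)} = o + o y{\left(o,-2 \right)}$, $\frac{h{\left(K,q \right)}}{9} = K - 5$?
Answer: $36432$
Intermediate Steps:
$h{\left(K,q \right)} = -45 + 9 K$ ($h{\left(K,q \right)} = 9 \left(K - 5\right) = 9 \left(-5 + K\right) = -45 + 9 K$)
$U = -15$ ($U = \left(-45 + 9 \cdot 3\right) - -3 = \left(-45 + 27\right) + 3 = -18 + 3 = -15$)
$p{\left(s \right)} = -194 + s$
$y{\left(n,r \right)} = -24 + n$ ($y{\left(n,r \right)} = -9 + \left(n - 15\right) = -9 + \left(-15 + n\right) = -24 + n$)
$A{\left(o \right)} = o + o \left(-24 + o\right)$
$p{\left(86 \right)} + A{\left(-180 \right)} = \left(-194 + 86\right) - 180 \left(-23 - 180\right) = -108 - -36540 = -108 + 36540 = 36432$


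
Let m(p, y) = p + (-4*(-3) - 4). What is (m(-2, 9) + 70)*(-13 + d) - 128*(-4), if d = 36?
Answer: 2260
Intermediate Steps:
m(p, y) = 8 + p (m(p, y) = p + (12 - 4) = p + 8 = 8 + p)
(m(-2, 9) + 70)*(-13 + d) - 128*(-4) = ((8 - 2) + 70)*(-13 + 36) - 128*(-4) = (6 + 70)*23 + 512 = 76*23 + 512 = 1748 + 512 = 2260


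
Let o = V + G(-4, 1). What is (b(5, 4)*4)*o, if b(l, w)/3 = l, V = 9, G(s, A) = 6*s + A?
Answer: -840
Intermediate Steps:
G(s, A) = A + 6*s
b(l, w) = 3*l
o = -14 (o = 9 + (1 + 6*(-4)) = 9 + (1 - 24) = 9 - 23 = -14)
(b(5, 4)*4)*o = ((3*5)*4)*(-14) = (15*4)*(-14) = 60*(-14) = -840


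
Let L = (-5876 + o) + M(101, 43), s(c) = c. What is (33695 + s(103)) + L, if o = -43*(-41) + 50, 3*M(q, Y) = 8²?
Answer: 89269/3 ≈ 29756.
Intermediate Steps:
M(q, Y) = 64/3 (M(q, Y) = (⅓)*8² = (⅓)*64 = 64/3)
o = 1813 (o = 1763 + 50 = 1813)
L = -12125/3 (L = (-5876 + 1813) + 64/3 = -4063 + 64/3 = -12125/3 ≈ -4041.7)
(33695 + s(103)) + L = (33695 + 103) - 12125/3 = 33798 - 12125/3 = 89269/3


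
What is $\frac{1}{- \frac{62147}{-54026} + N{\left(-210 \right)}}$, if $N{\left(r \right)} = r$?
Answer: $- \frac{54026}{11283313} \approx -0.0047881$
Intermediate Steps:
$\frac{1}{- \frac{62147}{-54026} + N{\left(-210 \right)}} = \frac{1}{- \frac{62147}{-54026} - 210} = \frac{1}{\left(-62147\right) \left(- \frac{1}{54026}\right) - 210} = \frac{1}{\frac{62147}{54026} - 210} = \frac{1}{- \frac{11283313}{54026}} = - \frac{54026}{11283313}$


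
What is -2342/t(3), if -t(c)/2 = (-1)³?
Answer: -1171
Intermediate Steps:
t(c) = 2 (t(c) = -2*(-1)³ = -2*(-1) = 2)
-2342/t(3) = -2342/2 = -2342*½ = -1171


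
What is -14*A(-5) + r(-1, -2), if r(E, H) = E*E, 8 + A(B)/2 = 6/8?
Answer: 204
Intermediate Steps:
A(B) = -29/2 (A(B) = -16 + 2*(6/8) = -16 + 2*(6*(⅛)) = -16 + 2*(¾) = -16 + 3/2 = -29/2)
r(E, H) = E²
-14*A(-5) + r(-1, -2) = -14*(-29/2) + (-1)² = 203 + 1 = 204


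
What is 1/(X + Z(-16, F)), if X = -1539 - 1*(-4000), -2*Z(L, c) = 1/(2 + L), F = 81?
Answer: 28/68909 ≈ 0.00040633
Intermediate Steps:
Z(L, c) = -1/(2*(2 + L))
X = 2461 (X = -1539 + 4000 = 2461)
1/(X + Z(-16, F)) = 1/(2461 - 1/(4 + 2*(-16))) = 1/(2461 - 1/(4 - 32)) = 1/(2461 - 1/(-28)) = 1/(2461 - 1*(-1/28)) = 1/(2461 + 1/28) = 1/(68909/28) = 28/68909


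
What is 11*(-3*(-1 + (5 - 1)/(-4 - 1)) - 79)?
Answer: -4048/5 ≈ -809.60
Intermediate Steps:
11*(-3*(-1 + (5 - 1)/(-4 - 1)) - 79) = 11*(-3*(-1 + 4/(-5)) - 79) = 11*(-3*(-1 + 4*(-1/5)) - 79) = 11*(-3*(-1 - 4/5) - 79) = 11*(-3*(-9/5) - 79) = 11*(27/5 - 79) = 11*(-368/5) = -4048/5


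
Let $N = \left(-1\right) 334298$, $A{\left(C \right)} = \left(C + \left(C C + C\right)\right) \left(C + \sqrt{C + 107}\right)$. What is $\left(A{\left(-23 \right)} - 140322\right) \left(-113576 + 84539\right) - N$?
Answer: $4397436245 - 28049742 \sqrt{21} \approx 4.2689 \cdot 10^{9}$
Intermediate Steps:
$A{\left(C \right)} = \left(C + \sqrt{107 + C}\right) \left(C^{2} + 2 C\right)$ ($A{\left(C \right)} = \left(C + \left(C^{2} + C\right)\right) \left(C + \sqrt{107 + C}\right) = \left(C + \left(C + C^{2}\right)\right) \left(C + \sqrt{107 + C}\right) = \left(C^{2} + 2 C\right) \left(C + \sqrt{107 + C}\right) = \left(C + \sqrt{107 + C}\right) \left(C^{2} + 2 C\right)$)
$N = -334298$
$\left(A{\left(-23 \right)} - 140322\right) \left(-113576 + 84539\right) - N = \left(- 23 \left(\left(-23\right)^{2} + 2 \left(-23\right) + 2 \sqrt{107 - 23} - 23 \sqrt{107 - 23}\right) - 140322\right) \left(-113576 + 84539\right) - -334298 = \left(- 23 \left(529 - 46 + 2 \sqrt{84} - 23 \sqrt{84}\right) - 140322\right) \left(-29037\right) + 334298 = \left(- 23 \left(529 - 46 + 2 \cdot 2 \sqrt{21} - 23 \cdot 2 \sqrt{21}\right) - 140322\right) \left(-29037\right) + 334298 = \left(- 23 \left(529 - 46 + 4 \sqrt{21} - 46 \sqrt{21}\right) - 140322\right) \left(-29037\right) + 334298 = \left(- 23 \left(483 - 42 \sqrt{21}\right) - 140322\right) \left(-29037\right) + 334298 = \left(\left(-11109 + 966 \sqrt{21}\right) - 140322\right) \left(-29037\right) + 334298 = \left(-151431 + 966 \sqrt{21}\right) \left(-29037\right) + 334298 = \left(4397101947 - 28049742 \sqrt{21}\right) + 334298 = 4397436245 - 28049742 \sqrt{21}$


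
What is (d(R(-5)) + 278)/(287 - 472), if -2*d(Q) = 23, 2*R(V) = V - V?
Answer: -533/370 ≈ -1.4405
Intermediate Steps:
R(V) = 0 (R(V) = (V - V)/2 = (½)*0 = 0)
d(Q) = -23/2 (d(Q) = -½*23 = -23/2)
(d(R(-5)) + 278)/(287 - 472) = (-23/2 + 278)/(287 - 472) = (533/2)/(-185) = (533/2)*(-1/185) = -533/370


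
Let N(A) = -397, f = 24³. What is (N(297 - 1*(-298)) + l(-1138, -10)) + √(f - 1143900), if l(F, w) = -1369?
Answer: -1766 + 6*I*√31391 ≈ -1766.0 + 1063.1*I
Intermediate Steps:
f = 13824
(N(297 - 1*(-298)) + l(-1138, -10)) + √(f - 1143900) = (-397 - 1369) + √(13824 - 1143900) = -1766 + √(-1130076) = -1766 + 6*I*√31391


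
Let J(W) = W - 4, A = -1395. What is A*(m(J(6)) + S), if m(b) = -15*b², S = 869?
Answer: -1128555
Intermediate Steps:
J(W) = -4 + W
A*(m(J(6)) + S) = -1395*(-15*(-4 + 6)² + 869) = -1395*(-15*2² + 869) = -1395*(-15*4 + 869) = -1395*(-60 + 869) = -1395*809 = -1128555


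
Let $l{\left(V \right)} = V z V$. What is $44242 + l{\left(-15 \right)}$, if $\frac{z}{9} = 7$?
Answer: $58417$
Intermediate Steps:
$z = 63$ ($z = 9 \cdot 7 = 63$)
$l{\left(V \right)} = 63 V^{2}$ ($l{\left(V \right)} = V 63 V = 63 V V = 63 V^{2}$)
$44242 + l{\left(-15 \right)} = 44242 + 63 \left(-15\right)^{2} = 44242 + 63 \cdot 225 = 44242 + 14175 = 58417$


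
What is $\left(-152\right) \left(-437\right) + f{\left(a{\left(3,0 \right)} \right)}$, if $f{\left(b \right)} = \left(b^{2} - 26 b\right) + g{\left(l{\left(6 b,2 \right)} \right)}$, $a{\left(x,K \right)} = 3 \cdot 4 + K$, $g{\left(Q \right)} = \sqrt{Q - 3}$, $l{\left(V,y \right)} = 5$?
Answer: $66256 + \sqrt{2} \approx 66257.0$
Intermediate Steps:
$g{\left(Q \right)} = \sqrt{-3 + Q}$
$a{\left(x,K \right)} = 12 + K$
$f{\left(b \right)} = \sqrt{2} + b^{2} - 26 b$ ($f{\left(b \right)} = \left(b^{2} - 26 b\right) + \sqrt{-3 + 5} = \left(b^{2} - 26 b\right) + \sqrt{2} = \sqrt{2} + b^{2} - 26 b$)
$\left(-152\right) \left(-437\right) + f{\left(a{\left(3,0 \right)} \right)} = \left(-152\right) \left(-437\right) + \left(\sqrt{2} + \left(12 + 0\right)^{2} - 26 \left(12 + 0\right)\right) = 66424 + \left(\sqrt{2} + 12^{2} - 312\right) = 66424 + \left(\sqrt{2} + 144 - 312\right) = 66424 - \left(168 - \sqrt{2}\right) = 66256 + \sqrt{2}$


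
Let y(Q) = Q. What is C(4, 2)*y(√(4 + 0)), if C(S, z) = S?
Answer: 8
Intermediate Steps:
C(4, 2)*y(√(4 + 0)) = 4*√(4 + 0) = 4*√4 = 4*2 = 8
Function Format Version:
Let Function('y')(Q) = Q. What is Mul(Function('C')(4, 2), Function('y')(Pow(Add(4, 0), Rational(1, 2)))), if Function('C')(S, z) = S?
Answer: 8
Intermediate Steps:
Mul(Function('C')(4, 2), Function('y')(Pow(Add(4, 0), Rational(1, 2)))) = Mul(4, Pow(Add(4, 0), Rational(1, 2))) = Mul(4, Pow(4, Rational(1, 2))) = Mul(4, 2) = 8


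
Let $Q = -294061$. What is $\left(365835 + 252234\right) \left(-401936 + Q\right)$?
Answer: $-430174169793$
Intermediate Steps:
$\left(365835 + 252234\right) \left(-401936 + Q\right) = \left(365835 + 252234\right) \left(-401936 - 294061\right) = 618069 \left(-695997\right) = -430174169793$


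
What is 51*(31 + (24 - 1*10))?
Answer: 2295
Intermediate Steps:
51*(31 + (24 - 1*10)) = 51*(31 + (24 - 10)) = 51*(31 + 14) = 51*45 = 2295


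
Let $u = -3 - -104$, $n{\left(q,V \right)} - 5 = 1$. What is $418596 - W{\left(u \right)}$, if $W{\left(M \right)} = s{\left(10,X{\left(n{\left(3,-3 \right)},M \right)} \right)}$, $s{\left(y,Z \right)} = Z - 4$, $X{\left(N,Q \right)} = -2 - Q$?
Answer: $418703$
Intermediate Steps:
$n{\left(q,V \right)} = 6$ ($n{\left(q,V \right)} = 5 + 1 = 6$)
$s{\left(y,Z \right)} = -4 + Z$
$u = 101$ ($u = -3 + 104 = 101$)
$W{\left(M \right)} = -6 - M$ ($W{\left(M \right)} = -4 - \left(2 + M\right) = -6 - M$)
$418596 - W{\left(u \right)} = 418596 - \left(-6 - 101\right) = 418596 - -107 = 418596 + 107 = 418703$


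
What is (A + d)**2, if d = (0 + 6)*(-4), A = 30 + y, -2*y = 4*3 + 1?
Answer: 1/4 ≈ 0.25000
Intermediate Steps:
y = -13/2 (y = -(4*3 + 1)/2 = -(12 + 1)/2 = -1/2*13 = -13/2 ≈ -6.5000)
A = 47/2 (A = 30 - 13/2 = 47/2 ≈ 23.500)
d = -24 (d = 6*(-4) = -24)
(A + d)**2 = (47/2 - 24)**2 = (-1/2)**2 = 1/4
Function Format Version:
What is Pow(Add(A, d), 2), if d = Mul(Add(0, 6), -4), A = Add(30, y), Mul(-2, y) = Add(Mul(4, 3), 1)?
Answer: Rational(1, 4) ≈ 0.25000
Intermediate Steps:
y = Rational(-13, 2) (y = Mul(Rational(-1, 2), Add(Mul(4, 3), 1)) = Mul(Rational(-1, 2), Add(12, 1)) = Mul(Rational(-1, 2), 13) = Rational(-13, 2) ≈ -6.5000)
A = Rational(47, 2) (A = Add(30, Rational(-13, 2)) = Rational(47, 2) ≈ 23.500)
d = -24 (d = Mul(6, -4) = -24)
Pow(Add(A, d), 2) = Pow(Add(Rational(47, 2), -24), 2) = Pow(Rational(-1, 2), 2) = Rational(1, 4)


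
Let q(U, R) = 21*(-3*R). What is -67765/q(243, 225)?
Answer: 13553/2835 ≈ 4.7806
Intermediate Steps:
q(U, R) = -63*R
-67765/q(243, 225) = -67765/((-63*225)) = -67765/(-14175) = -67765*(-1/14175) = 13553/2835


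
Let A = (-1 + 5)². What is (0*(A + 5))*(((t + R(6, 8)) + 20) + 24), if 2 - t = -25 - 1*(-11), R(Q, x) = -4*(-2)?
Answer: 0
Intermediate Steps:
R(Q, x) = 8
t = 16 (t = 2 - (-25 - 1*(-11)) = 2 - (-25 + 11) = 2 - 1*(-14) = 2 + 14 = 16)
A = 16 (A = 4² = 16)
(0*(A + 5))*(((t + R(6, 8)) + 20) + 24) = (0*(16 + 5))*(((16 + 8) + 20) + 24) = (0*21)*((24 + 20) + 24) = 0*(44 + 24) = 0*68 = 0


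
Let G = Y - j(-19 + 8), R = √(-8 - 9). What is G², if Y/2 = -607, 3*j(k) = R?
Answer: (3642 + I*√17)²/9 ≈ 1.4738e+6 + 3337.0*I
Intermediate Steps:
R = I*√17 (R = √(-17) = I*√17 ≈ 4.1231*I)
j(k) = I*√17/3 (j(k) = (I*√17)/3 = I*√17/3)
Y = -1214 (Y = 2*(-607) = -1214)
G = -1214 - I*√17/3 ≈ -1214.0 - 1.3744*I
G² = (-1214 - I*√17/3)²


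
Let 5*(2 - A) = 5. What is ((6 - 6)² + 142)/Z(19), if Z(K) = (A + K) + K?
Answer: 142/39 ≈ 3.6410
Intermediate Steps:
A = 1 (A = 2 - ⅕*5 = 2 - 1 = 1)
Z(K) = 1 + 2*K (Z(K) = (1 + K) + K = 1 + 2*K)
((6 - 6)² + 142)/Z(19) = ((6 - 6)² + 142)/(1 + 2*19) = (0² + 142)/(1 + 38) = (0 + 142)/39 = 142*(1/39) = 142/39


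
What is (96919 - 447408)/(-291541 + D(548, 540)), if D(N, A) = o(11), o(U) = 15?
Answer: 350489/291526 ≈ 1.2023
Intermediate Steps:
D(N, A) = 15
(96919 - 447408)/(-291541 + D(548, 540)) = (96919 - 447408)/(-291541 + 15) = -350489/(-291526) = -350489*(-1/291526) = 350489/291526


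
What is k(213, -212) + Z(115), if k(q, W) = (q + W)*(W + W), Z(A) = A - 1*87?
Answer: -396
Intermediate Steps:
Z(A) = -87 + A (Z(A) = A - 87 = -87 + A)
k(q, W) = 2*W*(W + q) (k(q, W) = (W + q)*(2*W) = 2*W*(W + q))
k(213, -212) + Z(115) = 2*(-212)*(-212 + 213) + (-87 + 115) = 2*(-212)*1 + 28 = -424 + 28 = -396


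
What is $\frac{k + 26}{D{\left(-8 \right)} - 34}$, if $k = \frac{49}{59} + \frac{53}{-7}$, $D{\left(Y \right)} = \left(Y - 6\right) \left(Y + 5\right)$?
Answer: $\frac{3977}{1652} \approx 2.4074$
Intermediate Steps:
$D{\left(Y \right)} = \left(-6 + Y\right) \left(5 + Y\right)$
$k = - \frac{2784}{413}$ ($k = 49 \cdot \frac{1}{59} + 53 \left(- \frac{1}{7}\right) = \frac{49}{59} - \frac{53}{7} = - \frac{2784}{413} \approx -6.7409$)
$\frac{k + 26}{D{\left(-8 \right)} - 34} = \frac{- \frac{2784}{413} + 26}{\left(-30 + \left(-8\right)^{2} - -8\right) - 34} = \frac{1}{\left(-30 + 64 + 8\right) - 34} \cdot \frac{7954}{413} = \frac{1}{42 - 34} \cdot \frac{7954}{413} = \frac{1}{8} \cdot \frac{7954}{413} = \frac{3977}{1652}$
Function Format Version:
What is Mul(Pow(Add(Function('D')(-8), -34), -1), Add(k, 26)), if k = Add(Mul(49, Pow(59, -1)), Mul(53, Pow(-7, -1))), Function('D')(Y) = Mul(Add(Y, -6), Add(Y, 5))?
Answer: Rational(3977, 1652) ≈ 2.4074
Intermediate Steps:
Function('D')(Y) = Mul(Add(-6, Y), Add(5, Y))
k = Rational(-2784, 413) (k = Add(Mul(49, Rational(1, 59)), Mul(53, Rational(-1, 7))) = Add(Rational(49, 59), Rational(-53, 7)) = Rational(-2784, 413) ≈ -6.7409)
Mul(Pow(Add(Function('D')(-8), -34), -1), Add(k, 26)) = Mul(Pow(Add(Add(-30, Pow(-8, 2), Mul(-1, -8)), -34), -1), Add(Rational(-2784, 413), 26)) = Mul(Pow(Add(Add(-30, 64, 8), -34), -1), Rational(7954, 413)) = Mul(Pow(Add(42, -34), -1), Rational(7954, 413)) = Mul(Pow(8, -1), Rational(7954, 413)) = Mul(Rational(1, 8), Rational(7954, 413)) = Rational(3977, 1652)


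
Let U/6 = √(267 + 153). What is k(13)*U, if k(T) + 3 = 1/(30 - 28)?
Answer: -30*√105 ≈ -307.41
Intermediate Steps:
k(T) = -5/2 (k(T) = -3 + 1/(30 - 28) = -3 + 1/2 = -3 + ½ = -5/2)
U = 12*√105 (U = 6*√(267 + 153) = 6*√420 = 6*(2*√105) = 12*√105 ≈ 122.96)
k(13)*U = -30*√105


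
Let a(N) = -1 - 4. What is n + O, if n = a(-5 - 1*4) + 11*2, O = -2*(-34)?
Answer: 85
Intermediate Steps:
O = 68
a(N) = -5
n = 17 (n = -5 + 11*2 = -5 + 22 = 17)
n + O = 17 + 68 = 85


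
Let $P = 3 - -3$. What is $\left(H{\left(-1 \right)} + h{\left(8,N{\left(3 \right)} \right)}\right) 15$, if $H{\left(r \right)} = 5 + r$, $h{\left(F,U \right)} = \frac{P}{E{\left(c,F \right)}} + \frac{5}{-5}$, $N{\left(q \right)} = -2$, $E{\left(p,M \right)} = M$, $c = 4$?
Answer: $\frac{225}{4} \approx 56.25$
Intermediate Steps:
$P = 6$ ($P = 3 + 3 = 6$)
$h{\left(F,U \right)} = -1 + \frac{6}{F}$ ($h{\left(F,U \right)} = \frac{6}{F} + \frac{5}{-5} = \frac{6}{F} + 5 \left(- \frac{1}{5}\right) = \frac{6}{F} - 1 = -1 + \frac{6}{F}$)
$\left(H{\left(-1 \right)} + h{\left(8,N{\left(3 \right)} \right)}\right) 15 = \left(\left(5 - 1\right) + \frac{6 - 8}{8}\right) 15 = \left(4 + \frac{6 - 8}{8}\right) 15 = \left(4 + \frac{1}{8} \left(-2\right)\right) 15 = \left(4 - \frac{1}{4}\right) 15 = \frac{15}{4} \cdot 15 = \frac{225}{4}$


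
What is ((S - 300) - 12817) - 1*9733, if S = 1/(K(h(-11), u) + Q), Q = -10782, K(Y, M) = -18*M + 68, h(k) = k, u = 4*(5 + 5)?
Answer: -261266901/11434 ≈ -22850.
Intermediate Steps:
u = 40 (u = 4*10 = 40)
K(Y, M) = 68 - 18*M
S = -1/11434 (S = 1/((68 - 18*40) - 10782) = 1/((68 - 720) - 10782) = 1/(-652 - 10782) = 1/(-11434) = -1/11434 ≈ -8.7458e-5)
((S - 300) - 12817) - 1*9733 = ((-1/11434 - 300) - 12817) - 1*9733 = (-3430201/11434 - 12817) - 9733 = -149979779/11434 - 9733 = -261266901/11434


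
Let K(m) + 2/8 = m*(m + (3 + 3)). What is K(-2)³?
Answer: -35937/64 ≈ -561.52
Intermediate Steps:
K(m) = -¼ + m*(6 + m) (K(m) = -¼ + m*(m + (3 + 3)) = -¼ + m*(m + 6) = -¼ + m*(6 + m))
K(-2)³ = (-¼ + (-2)² + 6*(-2))³ = (-¼ + 4 - 12)³ = (-33/4)³ = -35937/64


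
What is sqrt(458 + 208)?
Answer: 3*sqrt(74) ≈ 25.807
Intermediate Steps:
sqrt(458 + 208) = sqrt(666) = 3*sqrt(74)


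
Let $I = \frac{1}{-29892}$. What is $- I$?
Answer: $\frac{1}{29892} \approx 3.3454 \cdot 10^{-5}$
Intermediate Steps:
$I = - \frac{1}{29892} \approx -3.3454 \cdot 10^{-5}$
$- I = \left(-1\right) \left(- \frac{1}{29892}\right) = \frac{1}{29892}$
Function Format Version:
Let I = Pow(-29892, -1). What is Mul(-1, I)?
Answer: Rational(1, 29892) ≈ 3.3454e-5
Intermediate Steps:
I = Rational(-1, 29892) ≈ -3.3454e-5
Mul(-1, I) = Mul(-1, Rational(-1, 29892)) = Rational(1, 29892)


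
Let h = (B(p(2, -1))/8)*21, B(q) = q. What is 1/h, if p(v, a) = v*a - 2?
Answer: -2/21 ≈ -0.095238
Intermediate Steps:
p(v, a) = -2 + a*v (p(v, a) = a*v - 2 = -2 + a*v)
h = -21/2 (h = ((-2 - 1*2)/8)*21 = ((-2 - 2)*(⅛))*21 = -4*⅛*21 = -½*21 = -21/2 ≈ -10.500)
1/h = 1/(-21/2) = -2/21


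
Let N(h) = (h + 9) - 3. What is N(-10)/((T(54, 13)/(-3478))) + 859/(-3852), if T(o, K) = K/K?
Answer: 53588165/3852 ≈ 13912.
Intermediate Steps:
T(o, K) = 1
N(h) = 6 + h (N(h) = (9 + h) - 3 = 6 + h)
N(-10)/((T(54, 13)/(-3478))) + 859/(-3852) = (6 - 10)/((1/(-3478))) + 859/(-3852) = -4/(1*(-1/3478)) + 859*(-1/3852) = -4/(-1/3478) - 859/3852 = -4*(-3478) - 859/3852 = 13912 - 859/3852 = 53588165/3852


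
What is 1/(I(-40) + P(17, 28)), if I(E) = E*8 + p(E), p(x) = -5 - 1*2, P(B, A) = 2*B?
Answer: -1/293 ≈ -0.0034130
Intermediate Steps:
p(x) = -7 (p(x) = -5 - 2 = -7)
I(E) = -7 + 8*E (I(E) = E*8 - 7 = 8*E - 7 = -7 + 8*E)
1/(I(-40) + P(17, 28)) = 1/((-7 + 8*(-40)) + 2*17) = 1/((-7 - 320) + 34) = 1/(-327 + 34) = 1/(-293) = -1/293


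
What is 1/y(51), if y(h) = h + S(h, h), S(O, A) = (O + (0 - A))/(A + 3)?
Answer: 1/51 ≈ 0.019608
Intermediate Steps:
S(O, A) = (O - A)/(3 + A)
y(h) = h (y(h) = h + (h - h)/(3 + h) = h + 0/(3 + h) = h + 0 = h)
1/y(51) = 1/51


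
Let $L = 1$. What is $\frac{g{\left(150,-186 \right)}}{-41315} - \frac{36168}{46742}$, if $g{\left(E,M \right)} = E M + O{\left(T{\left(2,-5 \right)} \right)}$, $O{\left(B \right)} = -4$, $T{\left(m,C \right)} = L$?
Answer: $- \frac{94996076}{965572865} \approx -0.098383$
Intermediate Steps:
$T{\left(m,C \right)} = 1$
$g{\left(E,M \right)} = -4 + E M$ ($g{\left(E,M \right)} = E M - 4 = -4 + E M$)
$\frac{g{\left(150,-186 \right)}}{-41315} - \frac{36168}{46742} = \frac{-4 + 150 \left(-186\right)}{-41315} - \frac{36168}{46742} = \left(-4 - 27900\right) \left(- \frac{1}{41315}\right) - \frac{18084}{23371} = \left(-27904\right) \left(- \frac{1}{41315}\right) - \frac{18084}{23371} = \frac{27904}{41315} - \frac{18084}{23371} = - \frac{94996076}{965572865}$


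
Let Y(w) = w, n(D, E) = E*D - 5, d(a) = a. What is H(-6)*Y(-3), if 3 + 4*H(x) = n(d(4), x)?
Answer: 24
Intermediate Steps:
n(D, E) = -5 + D*E (n(D, E) = D*E - 5 = -5 + D*E)
H(x) = -2 + x (H(x) = -3/4 + (-5 + 4*x)/4 = -3/4 + (-5/4 + x) = -2 + x)
H(-6)*Y(-3) = (-2 - 6)*(-3) = -8*(-3) = 24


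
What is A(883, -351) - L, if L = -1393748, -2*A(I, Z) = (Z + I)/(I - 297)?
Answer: 408368031/293 ≈ 1.3937e+6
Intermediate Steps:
A(I, Z) = -(I + Z)/(2*(-297 + I)) (A(I, Z) = -(Z + I)/(2*(I - 297)) = -(I + Z)/(2*(-297 + I)))
A(883, -351) - L = (-1*883 - 1*(-351))/(2*(-297 + 883)) - 1*(-1393748) = (½)*(-883 + 351)/586 + 1393748 = (½)*(1/586)*(-532) + 1393748 = -133/293 + 1393748 = 408368031/293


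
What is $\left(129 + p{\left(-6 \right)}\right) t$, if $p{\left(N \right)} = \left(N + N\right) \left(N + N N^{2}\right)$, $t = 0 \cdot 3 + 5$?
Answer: $13965$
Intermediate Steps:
$t = 5$ ($t = 0 + 5 = 5$)
$p{\left(N \right)} = 2 N \left(N + N^{3}\right)$
$\left(129 + p{\left(-6 \right)}\right) t = \left(129 + 2 \left(-6\right)^{2} \left(1 + \left(-6\right)^{2}\right)\right) 5 = \left(129 + 2 \cdot 36 \left(1 + 36\right)\right) 5 = \left(129 + 2 \cdot 36 \cdot 37\right) 5 = \left(129 + 2664\right) 5 = 2793 \cdot 5 = 13965$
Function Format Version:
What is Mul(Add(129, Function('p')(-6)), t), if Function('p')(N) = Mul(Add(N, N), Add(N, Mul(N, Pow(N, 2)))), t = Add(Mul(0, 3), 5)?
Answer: 13965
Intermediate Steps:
t = 5 (t = Add(0, 5) = 5)
Function('p')(N) = Mul(2, N, Add(N, Pow(N, 3))) (Function('p')(N) = Mul(Mul(2, N), Add(N, Pow(N, 3))) = Mul(2, N, Add(N, Pow(N, 3))))
Mul(Add(129, Function('p')(-6)), t) = Mul(Add(129, Mul(2, Pow(-6, 2), Add(1, Pow(-6, 2)))), 5) = Mul(Add(129, Mul(2, 36, Add(1, 36))), 5) = Mul(Add(129, Mul(2, 36, 37)), 5) = Mul(Add(129, 2664), 5) = Mul(2793, 5) = 13965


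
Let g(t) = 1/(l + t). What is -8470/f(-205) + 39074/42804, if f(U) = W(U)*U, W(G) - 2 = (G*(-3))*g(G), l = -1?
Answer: -877799/21402 ≈ -41.015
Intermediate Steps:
g(t) = 1/(-1 + t)
W(G) = 2 - 3*G/(-1 + G) (W(G) = 2 + (G*(-3))/(-1 + G) = 2 + (-3*G)/(-1 + G) = 2 - 3*G/(-1 + G))
f(U) = U*(-2 - U)/(-1 + U) (f(U) = ((-2 - U)/(-1 + U))*U = U*(-2 - U)/(-1 + U))
-8470/f(-205) + 39074/42804 = -8470*(-1 - 205)/(205*(2 - 205)) + 39074/42804 = -8470/((-1*(-205)*(-203)/(-206))) + 39074*(1/42804) = -8470/((-1*(-205)*(-1/206)*(-203))) + 19537/21402 = -8470/41615/206 + 19537/21402 = -8470*206/41615 + 19537/21402 = -49852/1189 + 19537/21402 = -877799/21402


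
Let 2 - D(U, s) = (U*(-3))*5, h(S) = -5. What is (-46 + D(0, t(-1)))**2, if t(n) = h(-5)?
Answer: 1936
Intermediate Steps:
t(n) = -5
D(U, s) = 2 + 15*U (D(U, s) = 2 - U*(-3)*5 = 2 - (-3*U)*5 = 2 - (-15)*U = 2 + 15*U)
(-46 + D(0, t(-1)))**2 = (-46 + (2 + 15*0))**2 = (-46 + (2 + 0))**2 = (-46 + 2)**2 = (-44)**2 = 1936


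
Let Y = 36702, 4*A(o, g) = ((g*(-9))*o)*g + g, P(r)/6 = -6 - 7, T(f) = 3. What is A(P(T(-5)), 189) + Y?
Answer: 25223139/4 ≈ 6.3058e+6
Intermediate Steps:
P(r) = -78 (P(r) = 6*(-6 - 7) = 6*(-13) = -78)
A(o, g) = g/4 - 9*o*g**2/4 (A(o, g) = (((g*(-9))*o)*g + g)/4 = (((-9*g)*o)*g + g)/4 = ((-9*g*o)*g + g)/4 = (-9*o*g**2 + g)/4 = (g - 9*o*g**2)/4 = g/4 - 9*o*g**2/4)
A(P(T(-5)), 189) + Y = (1/4)*189*(1 - 9*189*(-78)) + 36702 = (1/4)*189*(1 + 132678) + 36702 = (1/4)*189*132679 + 36702 = 25076331/4 + 36702 = 25223139/4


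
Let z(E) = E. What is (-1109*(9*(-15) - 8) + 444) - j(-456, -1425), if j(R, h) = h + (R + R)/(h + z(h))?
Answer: 4011392/25 ≈ 1.6046e+5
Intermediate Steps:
j(R, h) = h + R/h (j(R, h) = h + (R + R)/(h + h) = h + (2*R)/((2*h)) = h + (2*R)*(1/(2*h)) = h + R/h)
(-1109*(9*(-15) - 8) + 444) - j(-456, -1425) = (-1109*(9*(-15) - 8) + 444) - (-1425 - 456/(-1425)) = (-1109*(-135 - 8) + 444) - (-1425 - 456*(-1/1425)) = (-1109*(-143) + 444) - (-1425 + 8/25) = (158587 + 444) - 1*(-35617/25) = 159031 + 35617/25 = 4011392/25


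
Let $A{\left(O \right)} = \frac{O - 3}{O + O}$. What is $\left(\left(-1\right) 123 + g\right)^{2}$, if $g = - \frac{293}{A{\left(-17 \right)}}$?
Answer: $\frac{38576521}{100} \approx 3.8577 \cdot 10^{5}$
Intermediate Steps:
$A{\left(O \right)} = \frac{-3 + O}{2 O}$
$g = - \frac{4981}{10}$ ($g = - \frac{293}{\frac{1}{2} \frac{1}{-17} \left(-3 - 17\right)} = - \frac{293}{\frac{1}{2} \left(- \frac{1}{17}\right) \left(-20\right)} = - \frac{293}{\frac{10}{17}} = \left(-293\right) \frac{17}{10} = - \frac{4981}{10} \approx -498.1$)
$\left(\left(-1\right) 123 + g\right)^{2} = \left(\left(-1\right) 123 - \frac{4981}{10}\right)^{2} = \left(-123 - \frac{4981}{10}\right)^{2} = \left(- \frac{6211}{10}\right)^{2} = \frac{38576521}{100}$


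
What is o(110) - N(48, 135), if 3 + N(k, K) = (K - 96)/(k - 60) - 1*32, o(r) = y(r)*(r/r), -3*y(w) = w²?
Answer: -47941/12 ≈ -3995.1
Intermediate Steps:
y(w) = -w²/3
o(r) = -r²/3 (o(r) = (-r²/3)*(r/r) = -r²/3*1 = -r²/3)
N(k, K) = -35 + (-96 + K)/(-60 + k) (N(k, K) = -3 + ((K - 96)/(k - 60) - 1*32) = -3 + ((-96 + K)/(-60 + k) - 32) = -3 + (-32 + (-96 + K)/(-60 + k)) = -35 + (-96 + K)/(-60 + k))
o(110) - N(48, 135) = -⅓*110² - (2004 + 135 - 35*48)/(-60 + 48) = -⅓*12100 - (2004 + 135 - 1680)/(-12) = -12100/3 - (-1)*459/12 = -12100/3 - 1*(-153/4) = -12100/3 + 153/4 = -47941/12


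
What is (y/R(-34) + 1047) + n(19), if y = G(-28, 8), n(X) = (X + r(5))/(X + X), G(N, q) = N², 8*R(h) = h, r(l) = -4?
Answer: 557449/646 ≈ 862.92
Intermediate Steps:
R(h) = h/8
n(X) = (-4 + X)/(2*X) (n(X) = (X - 4)/(X + X) = (-4 + X)/((2*X)) = (-4 + X)*(1/(2*X)) = (-4 + X)/(2*X))
y = 784 (y = (-28)² = 784)
(y/R(-34) + 1047) + n(19) = (784/(((⅛)*(-34))) + 1047) + (½)*(-4 + 19)/19 = (784/(-17/4) + 1047) + (½)*(1/19)*15 = (784*(-4/17) + 1047) + 15/38 = (-3136/17 + 1047) + 15/38 = 14663/17 + 15/38 = 557449/646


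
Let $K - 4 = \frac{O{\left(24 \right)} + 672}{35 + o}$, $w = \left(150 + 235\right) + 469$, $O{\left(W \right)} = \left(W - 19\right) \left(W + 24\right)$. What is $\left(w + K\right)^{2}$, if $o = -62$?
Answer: $\frac{55026724}{81} \approx 6.7934 \cdot 10^{5}$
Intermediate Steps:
$O{\left(W \right)} = \left(-19 + W\right) \left(24 + W\right)$
$w = 854$ ($w = 385 + 469 = 854$)
$K = - \frac{268}{9}$ ($K = 4 + \frac{\left(-456 + 24^{2} + 5 \cdot 24\right) + 672}{35 - 62} = 4 + \frac{\left(-456 + 576 + 120\right) + 672}{-27} = 4 + \left(240 + 672\right) \left(- \frac{1}{27}\right) = 4 + 912 \left(- \frac{1}{27}\right) = 4 - \frac{304}{9} = - \frac{268}{9} \approx -29.778$)
$\left(w + K\right)^{2} = \left(854 - \frac{268}{9}\right)^{2} = \left(\frac{7418}{9}\right)^{2} = \frac{55026724}{81}$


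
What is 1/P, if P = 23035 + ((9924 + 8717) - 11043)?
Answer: 1/30633 ≈ 3.2645e-5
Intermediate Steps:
P = 30633 (P = 23035 + (18641 - 11043) = 23035 + 7598 = 30633)
1/P = 1/30633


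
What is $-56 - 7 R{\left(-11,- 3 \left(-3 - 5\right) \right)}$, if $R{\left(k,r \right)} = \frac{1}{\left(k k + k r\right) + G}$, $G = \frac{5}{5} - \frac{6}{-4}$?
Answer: $- \frac{15722}{281} \approx -55.95$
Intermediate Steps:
$G = \frac{5}{2}$ ($G = 5 \cdot \frac{1}{5} - - \frac{3}{2} = 1 + \frac{3}{2} = \frac{5}{2} \approx 2.5$)
$R{\left(k,r \right)} = \frac{1}{\frac{5}{2} + k^{2} + k r}$ ($R{\left(k,r \right)} = \frac{1}{\left(k k + k r\right) + \frac{5}{2}} = \frac{1}{\left(k^{2} + k r\right) + \frac{5}{2}} = \frac{1}{\frac{5}{2} + k^{2} + k r}$)
$-56 - 7 R{\left(-11,- 3 \left(-3 - 5\right) \right)} = -56 - 7 \frac{2}{5 + 2 \left(-11\right)^{2} + 2 \left(-11\right) \left(- 3 \left(-3 - 5\right)\right)} = -56 - 7 \frac{2}{5 + 2 \cdot 121 + 2 \left(-11\right) \left(\left(-3\right) \left(-8\right)\right)} = -56 - 7 \frac{2}{5 + 242 + 2 \left(-11\right) 24} = -56 - 7 \frac{2}{5 + 242 - 528} = -56 - 7 \frac{2}{-281} = -56 - 7 \cdot 2 \left(- \frac{1}{281}\right) = -56 - - \frac{14}{281} = -56 + \frac{14}{281} = - \frac{15722}{281}$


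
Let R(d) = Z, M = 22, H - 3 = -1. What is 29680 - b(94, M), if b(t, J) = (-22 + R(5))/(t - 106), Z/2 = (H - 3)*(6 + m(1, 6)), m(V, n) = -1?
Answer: 89032/3 ≈ 29677.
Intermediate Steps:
H = 2 (H = 3 - 1 = 2)
Z = -10 (Z = 2*((2 - 3)*(6 - 1)) = 2*(-1*5) = 2*(-5) = -10)
R(d) = -10
b(t, J) = -32/(-106 + t) (b(t, J) = (-22 - 10)/(t - 106) = -32/(-106 + t))
29680 - b(94, M) = 29680 - (-32)/(-106 + 94) = 29680 - (-32)/(-12) = 29680 - (-32)*(-1)/12 = 29680 - 1*8/3 = 29680 - 8/3 = 89032/3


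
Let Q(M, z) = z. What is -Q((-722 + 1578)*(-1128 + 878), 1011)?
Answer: -1011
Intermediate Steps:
-Q((-722 + 1578)*(-1128 + 878), 1011) = -1*1011 = -1011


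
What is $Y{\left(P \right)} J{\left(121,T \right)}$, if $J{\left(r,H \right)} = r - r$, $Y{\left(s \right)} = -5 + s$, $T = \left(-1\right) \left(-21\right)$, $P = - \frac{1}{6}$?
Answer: $0$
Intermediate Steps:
$P = - \frac{1}{6}$ ($P = \left(-1\right) \frac{1}{6} = - \frac{1}{6} \approx -0.16667$)
$T = 21$
$J{\left(r,H \right)} = 0$
$Y{\left(P \right)} J{\left(121,T \right)} = \left(-5 - \frac{1}{6}\right) 0 = \left(- \frac{31}{6}\right) 0 = 0$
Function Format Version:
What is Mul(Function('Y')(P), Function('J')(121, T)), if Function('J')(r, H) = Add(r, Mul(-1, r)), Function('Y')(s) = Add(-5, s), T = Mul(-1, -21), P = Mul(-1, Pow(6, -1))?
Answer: 0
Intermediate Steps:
P = Rational(-1, 6) (P = Mul(-1, Rational(1, 6)) = Rational(-1, 6) ≈ -0.16667)
T = 21
Function('J')(r, H) = 0
Mul(Function('Y')(P), Function('J')(121, T)) = Mul(Add(-5, Rational(-1, 6)), 0) = Mul(Rational(-31, 6), 0) = 0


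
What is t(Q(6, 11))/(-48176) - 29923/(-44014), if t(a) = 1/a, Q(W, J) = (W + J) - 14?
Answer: 2162333665/3180627696 ≈ 0.67984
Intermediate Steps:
Q(W, J) = -14 + J + W (Q(W, J) = (J + W) - 14 = -14 + J + W)
t(Q(6, 11))/(-48176) - 29923/(-44014) = 1/((-14 + 11 + 6)*(-48176)) - 29923/(-44014) = -1/48176/3 - 29923*(-1/44014) = (⅓)*(-1/48176) + 29923/44014 = -1/144528 + 29923/44014 = 2162333665/3180627696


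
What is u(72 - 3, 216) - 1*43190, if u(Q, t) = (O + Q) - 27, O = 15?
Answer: -43133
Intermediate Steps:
u(Q, t) = -12 + Q (u(Q, t) = (15 + Q) - 27 = -12 + Q)
u(72 - 3, 216) - 1*43190 = (-12 + (72 - 3)) - 1*43190 = (-12 + 69) - 43190 = 57 - 43190 = -43133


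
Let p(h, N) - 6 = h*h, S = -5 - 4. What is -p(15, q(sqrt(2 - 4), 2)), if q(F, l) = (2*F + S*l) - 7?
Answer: -231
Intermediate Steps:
S = -9
q(F, l) = -7 - 9*l + 2*F (q(F, l) = (2*F - 9*l) - 7 = (-9*l + 2*F) - 7 = -7 - 9*l + 2*F)
p(h, N) = 6 + h**2 (p(h, N) = 6 + h*h = 6 + h**2)
-p(15, q(sqrt(2 - 4), 2)) = -(6 + 15**2) = -(6 + 225) = -1*231 = -231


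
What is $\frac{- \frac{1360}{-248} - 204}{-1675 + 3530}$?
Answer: $- \frac{6154}{57505} \approx -0.10702$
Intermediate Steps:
$\frac{- \frac{1360}{-248} - 204}{-1675 + 3530} = \frac{\left(-1360\right) \left(- \frac{1}{248}\right) - 204}{1855} = \left(\frac{170}{31} - 204\right) \frac{1}{1855} = \left(- \frac{6154}{31}\right) \frac{1}{1855} = - \frac{6154}{57505}$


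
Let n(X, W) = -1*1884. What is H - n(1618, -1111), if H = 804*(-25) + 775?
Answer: -17441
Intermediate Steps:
n(X, W) = -1884
H = -19325 (H = -20100 + 775 = -19325)
H - n(1618, -1111) = -19325 - 1*(-1884) = -19325 + 1884 = -17441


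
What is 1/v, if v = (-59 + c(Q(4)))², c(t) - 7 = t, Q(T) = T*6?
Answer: 1/784 ≈ 0.0012755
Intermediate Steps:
Q(T) = 6*T
c(t) = 7 + t
v = 784 (v = (-59 + (7 + 6*4))² = (-59 + (7 + 24))² = (-59 + 31)² = (-28)² = 784)
1/v = 1/784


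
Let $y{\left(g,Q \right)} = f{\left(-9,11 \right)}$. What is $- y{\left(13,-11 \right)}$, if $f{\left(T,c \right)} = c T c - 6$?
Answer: $1095$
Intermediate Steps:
$f{\left(T,c \right)} = -6 + T c^{2}$ ($f{\left(T,c \right)} = T c c - 6 = T c^{2} - 6 = -6 + T c^{2}$)
$y{\left(g,Q \right)} = -1095$ ($y{\left(g,Q \right)} = -6 - 9 \cdot 11^{2} = -6 - 1089 = -1095$)
$- y{\left(13,-11 \right)} = \left(-1\right) \left(-1095\right) = 1095$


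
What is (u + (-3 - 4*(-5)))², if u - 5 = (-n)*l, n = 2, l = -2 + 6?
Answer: 196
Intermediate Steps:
l = 4
u = -3 (u = 5 - 1*2*4 = 5 - 2*4 = 5 - 8 = -3)
(u + (-3 - 4*(-5)))² = (-3 + (-3 - 4*(-5)))² = (-3 + (-3 + 20))² = (-3 + 17)² = 14² = 196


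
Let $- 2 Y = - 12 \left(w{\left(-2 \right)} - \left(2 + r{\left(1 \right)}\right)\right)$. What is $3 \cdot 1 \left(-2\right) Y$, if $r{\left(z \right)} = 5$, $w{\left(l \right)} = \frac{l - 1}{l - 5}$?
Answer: $\frac{1656}{7} \approx 236.57$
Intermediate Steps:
$w{\left(l \right)} = \frac{-1 + l}{-5 + l}$
$Y = - \frac{276}{7}$ ($Y = - \frac{\left(-12\right) \left(\frac{-1 - 2}{-5 - 2} - 7\right)}{2} = - \frac{\left(-12\right) \left(\frac{1}{-7} \left(-3\right) - 7\right)}{2} = - \frac{\left(-12\right) \left(\left(- \frac{1}{7}\right) \left(-3\right) - 7\right)}{2} = - \frac{\left(-12\right) \left(\frac{3}{7} - 7\right)}{2} = - \frac{\left(-12\right) \left(- \frac{46}{7}\right)}{2} = \left(- \frac{1}{2}\right) \frac{552}{7} = - \frac{276}{7} \approx -39.429$)
$3 \cdot 1 \left(-2\right) Y = 3 \cdot 1 \left(-2\right) \left(- \frac{276}{7}\right) = 3 \left(-2\right) \left(- \frac{276}{7}\right) = \left(-6\right) \left(- \frac{276}{7}\right) = \frac{1656}{7}$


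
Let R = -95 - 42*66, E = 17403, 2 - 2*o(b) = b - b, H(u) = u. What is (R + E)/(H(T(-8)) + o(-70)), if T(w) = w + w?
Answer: -14536/15 ≈ -969.07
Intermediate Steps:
T(w) = 2*w
o(b) = 1 (o(b) = 1 - (b - b)/2 = 1 - ½*0 = 1 + 0 = 1)
R = -2867 (R = -95 - 2772 = -2867)
(R + E)/(H(T(-8)) + o(-70)) = (-2867 + 17403)/(2*(-8) + 1) = 14536/(-16 + 1) = 14536/(-15) = 14536*(-1/15) = -14536/15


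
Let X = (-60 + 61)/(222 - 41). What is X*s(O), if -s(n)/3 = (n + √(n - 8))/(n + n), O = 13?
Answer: -3/362 - 3*√5/4706 ≈ -0.0097128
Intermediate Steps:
s(n) = -3*(n + √(-8 + n))/(2*n) (s(n) = -3*(n + √(n - 8))/(n + n) = -3*(n + √(-8 + n))/(2*n))
X = 1/181 ≈ 0.0055249
X*s(O) = ((3/2)*(-1*13 - √(-8 + 13))/13)/181 = ((3/2)*(1/13)*(-13 - √5))/181 = (-3/2 - 3*√5/26)/181 = -3/362 - 3*√5/4706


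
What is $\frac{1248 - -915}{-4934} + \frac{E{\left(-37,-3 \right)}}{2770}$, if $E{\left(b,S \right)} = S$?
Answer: $- \frac{1501578}{3416795} \approx -0.43947$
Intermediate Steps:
$\frac{1248 - -915}{-4934} + \frac{E{\left(-37,-3 \right)}}{2770} = \frac{1248 - -915}{-4934} - \frac{3}{2770} = \left(1248 + 915\right) \left(- \frac{1}{4934}\right) - \frac{3}{2770} = 2163 \left(- \frac{1}{4934}\right) - \frac{3}{2770} = - \frac{2163}{4934} - \frac{3}{2770} = - \frac{1501578}{3416795}$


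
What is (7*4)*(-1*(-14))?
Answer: 392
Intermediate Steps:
(7*4)*(-1*(-14)) = 28*14 = 392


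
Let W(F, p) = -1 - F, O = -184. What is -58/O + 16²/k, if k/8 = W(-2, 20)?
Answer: 2973/92 ≈ 32.315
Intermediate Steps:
k = 8 (k = 8*(-1 - 1*(-2)) = 8*(-1 + 2) = 8*1 = 8)
-58/O + 16²/k = -58/(-184) + 16²/8 = -58*(-1/184) + 256*(⅛) = 29/92 + 32 = 2973/92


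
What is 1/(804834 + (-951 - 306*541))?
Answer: 1/638337 ≈ 1.5666e-6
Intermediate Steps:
1/(804834 + (-951 - 306*541)) = 1/(804834 + (-951 - 165546)) = 1/(804834 - 166497) = 1/638337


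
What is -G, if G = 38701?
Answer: -38701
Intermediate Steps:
-G = -1*38701 = -38701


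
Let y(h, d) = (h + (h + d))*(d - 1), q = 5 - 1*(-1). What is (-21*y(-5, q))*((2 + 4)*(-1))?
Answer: -2520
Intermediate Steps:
q = 6 (q = 5 + 1 = 6)
y(h, d) = (-1 + d)*(d + 2*h) (y(h, d) = (h + (d + h))*(-1 + d) = (d + 2*h)*(-1 + d) = (-1 + d)*(d + 2*h))
(-21*y(-5, q))*((2 + 4)*(-1)) = (-21*(6**2 - 1*6 - 2*(-5) + 2*6*(-5)))*((2 + 4)*(-1)) = (-21*(36 - 6 + 10 - 60))*(6*(-1)) = -21*(-20)*(-6) = 420*(-6) = -2520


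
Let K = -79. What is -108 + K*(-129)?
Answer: 10083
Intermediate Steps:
-108 + K*(-129) = -108 - 79*(-129) = -108 + 10191 = 10083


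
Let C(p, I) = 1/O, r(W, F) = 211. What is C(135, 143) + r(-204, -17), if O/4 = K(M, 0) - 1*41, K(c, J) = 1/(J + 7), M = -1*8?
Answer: 241377/1144 ≈ 210.99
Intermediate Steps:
M = -8
K(c, J) = 1/(7 + J)
O = -1144/7 (O = 4*(1/(7 + 0) - 1*41) = 4*(1/7 - 41) = 4*(⅐ - 41) = 4*(-286/7) = -1144/7 ≈ -163.43)
C(p, I) = -7/1144 (C(p, I) = 1/(-1144/7) = -7/1144)
C(135, 143) + r(-204, -17) = -7/1144 + 211 = 241377/1144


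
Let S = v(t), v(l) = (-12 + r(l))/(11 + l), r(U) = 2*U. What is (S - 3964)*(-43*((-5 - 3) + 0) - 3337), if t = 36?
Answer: 557440264/47 ≈ 1.1860e+7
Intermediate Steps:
v(l) = (-12 + 2*l)/(11 + l)
S = 60/47 (S = 2*(-6 + 36)/(11 + 36) = 2*30/47 = 2*(1/47)*30 = 60/47 ≈ 1.2766)
(S - 3964)*(-43*((-5 - 3) + 0) - 3337) = (60/47 - 3964)*(-43*((-5 - 3) + 0) - 3337) = -186248*(-43*(-8 + 0) - 3337)/47 = -186248*(-43*(-8) - 3337)/47 = -186248*(344 - 3337)/47 = -186248/47*(-2993) = 557440264/47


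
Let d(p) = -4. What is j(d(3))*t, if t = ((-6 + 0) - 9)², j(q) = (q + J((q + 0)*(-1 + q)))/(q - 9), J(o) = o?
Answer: -3600/13 ≈ -276.92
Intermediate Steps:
j(q) = (q + q*(-1 + q))/(-9 + q) (j(q) = (q + (q + 0)*(-1 + q))/(q - 9) = (q + q*(-1 + q))/(-9 + q))
t = 225 (t = (-6 - 9)² = (-15)² = 225)
j(d(3))*t = ((-4)²/(-9 - 4))*225 = (16/(-13))*225 = (16*(-1/13))*225 = -16/13*225 = -3600/13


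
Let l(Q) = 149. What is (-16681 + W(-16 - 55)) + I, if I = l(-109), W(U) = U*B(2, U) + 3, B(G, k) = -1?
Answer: -16458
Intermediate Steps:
W(U) = 3 - U (W(U) = U*(-1) + 3 = -U + 3 = 3 - U)
I = 149
(-16681 + W(-16 - 55)) + I = (-16681 + (3 - (-16 - 55))) + 149 = (-16681 + (3 - 1*(-71))) + 149 = (-16681 + (3 + 71)) + 149 = (-16681 + 74) + 149 = -16607 + 149 = -16458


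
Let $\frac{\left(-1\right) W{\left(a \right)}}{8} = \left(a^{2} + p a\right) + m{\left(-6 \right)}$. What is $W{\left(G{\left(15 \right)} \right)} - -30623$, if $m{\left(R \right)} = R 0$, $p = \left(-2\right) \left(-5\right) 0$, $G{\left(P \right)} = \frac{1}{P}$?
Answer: $\frac{6890167}{225} \approx 30623.0$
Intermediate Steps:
$p = 0$ ($p = 10 \cdot 0 = 0$)
$m{\left(R \right)} = 0$
$W{\left(a \right)} = - 8 a^{2}$ ($W{\left(a \right)} = - 8 \left(\left(a^{2} + 0 a\right) + 0\right) = - 8 \left(\left(a^{2} + 0\right) + 0\right) = - 8 \left(a^{2} + 0\right) = - 8 a^{2}$)
$W{\left(G{\left(15 \right)} \right)} - -30623 = - 8 \left(\frac{1}{15}\right)^{2} - -30623 = - \frac{8}{225} + 30623 = \frac{6890167}{225}$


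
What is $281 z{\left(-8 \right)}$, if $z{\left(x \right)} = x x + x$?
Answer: $15736$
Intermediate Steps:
$z{\left(x \right)} = x + x^{2}$ ($z{\left(x \right)} = x^{2} + x = x + x^{2}$)
$281 z{\left(-8 \right)} = 281 \left(- 8 \left(1 - 8\right)\right) = 281 \left(\left(-8\right) \left(-7\right)\right) = 281 \cdot 56 = 15736$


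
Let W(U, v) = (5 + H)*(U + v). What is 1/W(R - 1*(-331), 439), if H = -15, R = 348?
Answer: -1/11180 ≈ -8.9445e-5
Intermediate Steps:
W(U, v) = -10*U - 10*v (W(U, v) = (5 - 15)*(U + v) = -10*(U + v) = -10*U - 10*v)
1/W(R - 1*(-331), 439) = 1/(-10*(348 - 1*(-331)) - 10*439) = 1/(-10*(348 + 331) - 4390) = 1/(-10*679 - 4390) = 1/(-6790 - 4390) = 1/(-11180) = -1/11180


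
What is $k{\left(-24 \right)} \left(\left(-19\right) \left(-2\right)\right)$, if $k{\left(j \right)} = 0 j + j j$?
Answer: $21888$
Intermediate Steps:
$k{\left(j \right)} = j^{2}$ ($k{\left(j \right)} = 0 + j^{2} = j^{2}$)
$k{\left(-24 \right)} \left(\left(-19\right) \left(-2\right)\right) = \left(-24\right)^{2} \left(\left(-19\right) \left(-2\right)\right) = 576 \cdot 38 = 21888$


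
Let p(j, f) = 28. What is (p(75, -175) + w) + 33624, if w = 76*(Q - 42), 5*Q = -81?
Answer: 146144/5 ≈ 29229.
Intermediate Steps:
Q = -81/5 (Q = (⅕)*(-81) = -81/5 ≈ -16.200)
w = -22116/5 (w = 76*(-81/5 - 42) = 76*(-291/5) = -22116/5 ≈ -4423.2)
(p(75, -175) + w) + 33624 = (28 - 22116/5) + 33624 = -21976/5 + 33624 = 146144/5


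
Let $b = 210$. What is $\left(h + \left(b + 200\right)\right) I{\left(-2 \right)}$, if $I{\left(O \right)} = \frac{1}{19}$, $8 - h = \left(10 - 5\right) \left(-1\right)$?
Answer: $\frac{423}{19} \approx 22.263$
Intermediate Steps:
$h = 13$ ($h = 8 - \left(10 - 5\right) \left(-1\right) = 8 - 5 \left(-1\right) = 8 - -5 = 8 + 5 = 13$)
$I{\left(O \right)} = \frac{1}{19}$
$\left(h + \left(b + 200\right)\right) I{\left(-2 \right)} = \left(13 + \left(210 + 200\right)\right) \frac{1}{19} = \left(13 + 410\right) \frac{1}{19} = 423 \cdot \frac{1}{19} = \frac{423}{19}$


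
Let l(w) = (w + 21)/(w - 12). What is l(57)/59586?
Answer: 13/446895 ≈ 2.9090e-5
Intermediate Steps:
l(w) = (21 + w)/(-12 + w)
l(57)/59586 = ((21 + 57)/(-12 + 57))/59586 = (78/45)*(1/59586) = ((1/45)*78)*(1/59586) = (26/15)*(1/59586) = 13/446895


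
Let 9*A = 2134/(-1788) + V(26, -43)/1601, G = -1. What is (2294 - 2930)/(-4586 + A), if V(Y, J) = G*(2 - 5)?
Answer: 8192726856/59076934141 ≈ 0.13868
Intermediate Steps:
V(Y, J) = 3 (V(Y, J) = -(2 - 5) = -1*(-3) = 3)
A = -1705585/12881646 (A = (2134/(-1788) + 3/1601)/9 = (2134*(-1/1788) + 3*(1/1601))/9 = (-1067/894 + 3/1601)/9 = (⅑)*(-1705585/1431294) = -1705585/12881646 ≈ -0.13240)
(2294 - 2930)/(-4586 + A) = (2294 - 2930)/(-4586 - 1705585/12881646) = -636/(-59076934141/12881646) = -636*(-12881646/59076934141) = 8192726856/59076934141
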